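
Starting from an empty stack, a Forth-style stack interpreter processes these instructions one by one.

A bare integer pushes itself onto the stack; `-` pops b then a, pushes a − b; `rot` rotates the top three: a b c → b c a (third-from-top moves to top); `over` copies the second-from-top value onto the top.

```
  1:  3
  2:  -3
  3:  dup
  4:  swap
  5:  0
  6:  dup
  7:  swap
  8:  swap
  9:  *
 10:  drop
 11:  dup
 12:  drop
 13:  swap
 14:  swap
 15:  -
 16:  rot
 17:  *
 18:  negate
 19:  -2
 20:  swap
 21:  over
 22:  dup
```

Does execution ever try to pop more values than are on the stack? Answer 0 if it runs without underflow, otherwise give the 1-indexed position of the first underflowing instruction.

16

3    -> [3]
-3   -> [3, -3]
dup  -> [3, -3, -3]
swap -> [3, -3, -3]
0    -> [3, -3, -3, 0]
dup  -> [3, -3, -3, 0, 0]
swap -> [3, -3, -3, 0, 0]
swap -> [3, -3, -3, 0, 0]
*    -> [3, -3, -3, 0]
drop -> [3, -3, -3]
dup  -> [3, -3, -3, -3]
drop -> [3, -3, -3]
swap -> [3, -3, -3]
swap -> [3, -3, -3]
-    -> [3, 0]
rot  — needs 3 operands, stack has 2 → underflow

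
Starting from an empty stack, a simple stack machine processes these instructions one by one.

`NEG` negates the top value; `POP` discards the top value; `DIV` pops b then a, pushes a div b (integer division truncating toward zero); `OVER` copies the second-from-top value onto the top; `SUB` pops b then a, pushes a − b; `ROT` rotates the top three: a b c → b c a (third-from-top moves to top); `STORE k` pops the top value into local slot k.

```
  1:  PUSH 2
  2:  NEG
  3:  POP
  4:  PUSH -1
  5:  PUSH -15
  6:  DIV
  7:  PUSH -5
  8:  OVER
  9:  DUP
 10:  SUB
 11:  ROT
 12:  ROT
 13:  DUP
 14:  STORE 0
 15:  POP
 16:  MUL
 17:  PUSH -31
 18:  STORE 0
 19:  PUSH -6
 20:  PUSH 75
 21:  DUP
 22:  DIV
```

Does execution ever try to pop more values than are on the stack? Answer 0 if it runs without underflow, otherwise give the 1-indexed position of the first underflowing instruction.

PUSH 2   : 2
NEG      : -2
POP      : (empty)
PUSH -1  : -1
PUSH -15 : -1 -15
DIV      : 0
PUSH -5  : 0 -5
OVER     : 0 -5 0
DUP      : 0 -5 0 0
SUB      : 0 -5 0
ROT      : -5 0 0
ROT      : 0 0 -5
DUP      : 0 0 -5 -5
STORE 0  : 0 0 -5
POP      : 0 0
MUL      : 0
PUSH -31 : 0 -31
STORE 0  : 0
PUSH -6  : 0 -6
PUSH 75  : 0 -6 75
DUP      : 0 -6 75 75
DIV      : 0 -6 1

0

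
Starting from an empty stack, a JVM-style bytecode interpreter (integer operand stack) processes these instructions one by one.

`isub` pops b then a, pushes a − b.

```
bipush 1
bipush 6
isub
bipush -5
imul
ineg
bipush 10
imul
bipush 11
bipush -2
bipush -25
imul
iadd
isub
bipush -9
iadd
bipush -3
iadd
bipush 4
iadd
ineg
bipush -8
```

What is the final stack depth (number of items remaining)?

2

bipush 1   : [1]
bipush 6   : [1, 6]
isub       : [-5]
bipush -5  : [-5, -5]
imul       : [25]
ineg       : [-25]
bipush 10  : [-25, 10]
imul       : [-250]
bipush 11  : [-250, 11]
bipush -2  : [-250, 11, -2]
bipush -25 : [-250, 11, -2, -25]
imul       : [-250, 11, 50]
iadd       : [-250, 61]
isub       : [-311]
bipush -9  : [-311, -9]
iadd       : [-320]
bipush -3  : [-320, -3]
iadd       : [-323]
bipush 4   : [-323, 4]
iadd       : [-319]
ineg       : [319]
bipush -8  : [319, -8]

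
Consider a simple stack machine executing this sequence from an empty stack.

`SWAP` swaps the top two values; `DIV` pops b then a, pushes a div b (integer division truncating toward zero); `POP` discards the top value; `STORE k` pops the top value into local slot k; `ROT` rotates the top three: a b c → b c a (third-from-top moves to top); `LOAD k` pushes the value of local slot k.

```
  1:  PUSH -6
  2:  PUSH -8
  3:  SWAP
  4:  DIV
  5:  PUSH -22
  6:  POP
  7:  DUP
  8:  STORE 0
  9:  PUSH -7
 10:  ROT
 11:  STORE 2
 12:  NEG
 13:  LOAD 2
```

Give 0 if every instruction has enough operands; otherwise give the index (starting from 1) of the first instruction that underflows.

PUSH -6  : -6
PUSH -8  : -6 -8
SWAP     : -8 -6
DIV      : 1
PUSH -22 : 1 -22
POP      : 1
DUP      : 1 1
STORE 0  : 1
PUSH -7  : 1 -7
ROT  — needs 3 operands, stack has 2 → underflow

10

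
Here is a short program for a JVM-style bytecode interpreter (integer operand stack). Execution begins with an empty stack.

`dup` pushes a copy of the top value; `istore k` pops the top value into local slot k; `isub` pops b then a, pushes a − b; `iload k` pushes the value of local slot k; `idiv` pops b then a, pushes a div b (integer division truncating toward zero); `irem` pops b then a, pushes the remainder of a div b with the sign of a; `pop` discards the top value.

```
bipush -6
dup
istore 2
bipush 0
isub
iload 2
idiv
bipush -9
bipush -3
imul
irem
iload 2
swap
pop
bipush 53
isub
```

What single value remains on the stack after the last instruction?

-59

bipush -6 → -6
dup       → -6 -6
istore 2  → -6
bipush 0  → -6 0
isub      → -6
iload 2   → -6 -6
idiv      → 1
bipush -9 → 1 -9
bipush -3 → 1 -9 -3
imul      → 1 27
irem      → 1
iload 2   → 1 -6
swap      → -6 1
pop       → -6
bipush 53 → -6 53
isub      → -59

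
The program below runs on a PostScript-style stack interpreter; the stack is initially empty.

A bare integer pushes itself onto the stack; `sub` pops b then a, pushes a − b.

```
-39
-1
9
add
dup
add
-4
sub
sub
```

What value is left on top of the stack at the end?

-59

-39 -> [-39]
-1  -> [-39, -1]
9   -> [-39, -1, 9]
add -> [-39, 8]
dup -> [-39, 8, 8]
add -> [-39, 16]
-4  -> [-39, 16, -4]
sub -> [-39, 20]
sub -> [-59]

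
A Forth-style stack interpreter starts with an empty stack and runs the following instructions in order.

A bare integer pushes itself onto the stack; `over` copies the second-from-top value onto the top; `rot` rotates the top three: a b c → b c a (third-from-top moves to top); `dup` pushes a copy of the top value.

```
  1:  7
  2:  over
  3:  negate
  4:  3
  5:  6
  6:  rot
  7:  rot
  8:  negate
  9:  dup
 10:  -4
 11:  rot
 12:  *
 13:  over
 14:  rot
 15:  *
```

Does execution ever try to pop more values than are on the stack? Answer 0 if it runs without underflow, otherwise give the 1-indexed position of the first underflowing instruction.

7 → 7
over  — needs 2 operands, stack has 1 → underflow

2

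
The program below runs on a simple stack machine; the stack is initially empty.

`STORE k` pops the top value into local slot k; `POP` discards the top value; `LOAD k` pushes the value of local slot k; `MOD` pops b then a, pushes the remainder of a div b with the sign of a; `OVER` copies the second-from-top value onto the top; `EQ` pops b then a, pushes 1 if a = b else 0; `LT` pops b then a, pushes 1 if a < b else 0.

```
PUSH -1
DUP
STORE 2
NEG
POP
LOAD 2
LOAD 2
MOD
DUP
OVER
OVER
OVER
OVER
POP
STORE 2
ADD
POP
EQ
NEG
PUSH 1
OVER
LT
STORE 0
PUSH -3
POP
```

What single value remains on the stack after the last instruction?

-1

PUSH -1  [-1]
DUP      [-1, -1]
STORE 2  [-1]
NEG      [1]
POP      []
LOAD 2   [-1]
LOAD 2   [-1, -1]
MOD      [0]
DUP      [0, 0]
OVER     [0, 0, 0]
OVER     [0, 0, 0, 0]
OVER     [0, 0, 0, 0, 0]
OVER     [0, 0, 0, 0, 0, 0]
POP      [0, 0, 0, 0, 0]
STORE 2  [0, 0, 0, 0]
ADD      [0, 0, 0]
POP      [0, 0]
EQ       [1]
NEG      [-1]
PUSH 1   [-1, 1]
OVER     [-1, 1, -1]
LT       [-1, 0]
STORE 0  [-1]
PUSH -3  [-1, -3]
POP      [-1]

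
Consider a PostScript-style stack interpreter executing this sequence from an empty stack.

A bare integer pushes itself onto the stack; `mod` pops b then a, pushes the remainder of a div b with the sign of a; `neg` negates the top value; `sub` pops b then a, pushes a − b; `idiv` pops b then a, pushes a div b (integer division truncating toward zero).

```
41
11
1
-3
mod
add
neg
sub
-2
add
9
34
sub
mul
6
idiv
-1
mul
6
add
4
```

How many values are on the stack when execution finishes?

41   → [41]
11   → [41, 11]
1    → [41, 11, 1]
-3   → [41, 11, 1, -3]
mod  → [41, 11, 1]
add  → [41, 12]
neg  → [41, -12]
sub  → [53]
-2   → [53, -2]
add  → [51]
9    → [51, 9]
34   → [51, 9, 34]
sub  → [51, -25]
mul  → [-1275]
6    → [-1275, 6]
idiv → [-212]
-1   → [-212, -1]
mul  → [212]
6    → [212, 6]
add  → [218]
4    → [218, 4]

2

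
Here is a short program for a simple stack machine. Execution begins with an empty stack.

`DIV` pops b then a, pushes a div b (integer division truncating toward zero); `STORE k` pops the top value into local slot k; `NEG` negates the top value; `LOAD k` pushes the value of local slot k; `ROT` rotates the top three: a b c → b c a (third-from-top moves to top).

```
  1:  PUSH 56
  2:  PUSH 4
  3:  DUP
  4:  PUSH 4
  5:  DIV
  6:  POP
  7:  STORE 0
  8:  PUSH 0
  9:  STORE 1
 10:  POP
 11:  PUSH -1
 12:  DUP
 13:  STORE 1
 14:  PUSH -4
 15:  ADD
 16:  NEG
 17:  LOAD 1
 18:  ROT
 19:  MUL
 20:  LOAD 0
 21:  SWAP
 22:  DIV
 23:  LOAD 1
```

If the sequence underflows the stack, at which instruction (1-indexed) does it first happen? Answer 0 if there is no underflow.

PUSH 56 : [56]
PUSH 4  : [56, 4]
DUP     : [56, 4, 4]
PUSH 4  : [56, 4, 4, 4]
DIV     : [56, 4, 1]
POP     : [56, 4]
STORE 0 : [56]
PUSH 0  : [56, 0]
STORE 1 : [56]
POP     : []
PUSH -1 : [-1]
DUP     : [-1, -1]
STORE 1 : [-1]
PUSH -4 : [-1, -4]
ADD     : [-5]
NEG     : [5]
LOAD 1  : [5, -1]
ROT  — needs 3 operands, stack has 2 → underflow

18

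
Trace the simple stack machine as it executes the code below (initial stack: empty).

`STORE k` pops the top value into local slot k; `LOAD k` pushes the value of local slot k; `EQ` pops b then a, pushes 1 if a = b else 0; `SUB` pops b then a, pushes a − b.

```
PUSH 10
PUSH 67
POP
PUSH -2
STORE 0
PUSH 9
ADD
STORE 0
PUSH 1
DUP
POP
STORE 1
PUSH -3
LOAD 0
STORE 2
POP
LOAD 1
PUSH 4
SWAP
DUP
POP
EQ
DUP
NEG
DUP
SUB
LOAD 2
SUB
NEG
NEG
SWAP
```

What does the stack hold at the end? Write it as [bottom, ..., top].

[-19, 0]

PUSH 10 : [10]
PUSH 67 : [10, 67]
POP     : [10]
PUSH -2 : [10, -2]
STORE 0 : [10]
PUSH 9  : [10, 9]
ADD     : [19]
STORE 0 : []
PUSH 1  : [1]
DUP     : [1, 1]
POP     : [1]
STORE 1 : []
PUSH -3 : [-3]
LOAD 0  : [-3, 19]
STORE 2 : [-3]
POP     : []
LOAD 1  : [1]
PUSH 4  : [1, 4]
SWAP    : [4, 1]
DUP     : [4, 1, 1]
POP     : [4, 1]
EQ      : [0]
DUP     : [0, 0]
NEG     : [0, 0]
DUP     : [0, 0, 0]
SUB     : [0, 0]
LOAD 2  : [0, 0, 19]
SUB     : [0, -19]
NEG     : [0, 19]
NEG     : [0, -19]
SWAP    : [-19, 0]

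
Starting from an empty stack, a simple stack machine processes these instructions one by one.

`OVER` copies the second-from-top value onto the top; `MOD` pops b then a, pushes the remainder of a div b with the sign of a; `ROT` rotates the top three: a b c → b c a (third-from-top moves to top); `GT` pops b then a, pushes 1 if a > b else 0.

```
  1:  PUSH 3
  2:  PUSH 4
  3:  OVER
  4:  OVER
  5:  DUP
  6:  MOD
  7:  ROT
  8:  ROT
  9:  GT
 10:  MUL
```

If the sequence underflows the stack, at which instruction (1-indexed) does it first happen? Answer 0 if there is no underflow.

PUSH 3 → 3
PUSH 4 → 3 4
OVER   → 3 4 3
OVER   → 3 4 3 4
DUP    → 3 4 3 4 4
MOD    → 3 4 3 0
ROT    → 3 3 0 4
ROT    → 3 0 4 3
GT     → 3 0 1
MUL    → 3 0

0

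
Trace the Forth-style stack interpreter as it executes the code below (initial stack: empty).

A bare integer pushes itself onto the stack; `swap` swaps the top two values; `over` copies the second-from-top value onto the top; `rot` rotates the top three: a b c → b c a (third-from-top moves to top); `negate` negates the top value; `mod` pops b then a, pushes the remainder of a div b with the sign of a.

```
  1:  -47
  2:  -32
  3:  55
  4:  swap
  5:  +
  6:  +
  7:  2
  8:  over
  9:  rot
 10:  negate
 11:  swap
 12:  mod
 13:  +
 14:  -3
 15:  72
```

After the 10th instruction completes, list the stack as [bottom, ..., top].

-47     -47
-32     -47 -32
55      -47 -32 55
swap    -47 55 -32
+       -47 23
+       -24
2       -24 2
over    -24 2 -24
rot     2 -24 -24
negate  2 -24 24

[2, -24, 24]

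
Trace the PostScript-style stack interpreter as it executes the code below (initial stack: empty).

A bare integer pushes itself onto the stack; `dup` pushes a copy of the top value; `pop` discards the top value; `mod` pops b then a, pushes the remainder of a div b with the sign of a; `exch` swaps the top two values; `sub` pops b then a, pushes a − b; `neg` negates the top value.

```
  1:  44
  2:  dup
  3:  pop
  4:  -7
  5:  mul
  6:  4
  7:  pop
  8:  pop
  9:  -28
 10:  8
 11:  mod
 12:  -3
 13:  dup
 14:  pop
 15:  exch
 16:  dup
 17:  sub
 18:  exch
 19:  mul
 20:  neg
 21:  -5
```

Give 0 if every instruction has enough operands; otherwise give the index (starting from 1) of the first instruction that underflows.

0

44    44
dup   44 44
pop   44
-7    44 -7
mul   -308
4     -308 4
pop   -308
pop   (empty)
-28   -28
8     -28 8
mod   -4
-3    -4 -3
dup   -4 -3 -3
pop   -4 -3
exch  -3 -4
dup   -3 -4 -4
sub   -3 0
exch  0 -3
mul   0
neg   0
-5    0 -5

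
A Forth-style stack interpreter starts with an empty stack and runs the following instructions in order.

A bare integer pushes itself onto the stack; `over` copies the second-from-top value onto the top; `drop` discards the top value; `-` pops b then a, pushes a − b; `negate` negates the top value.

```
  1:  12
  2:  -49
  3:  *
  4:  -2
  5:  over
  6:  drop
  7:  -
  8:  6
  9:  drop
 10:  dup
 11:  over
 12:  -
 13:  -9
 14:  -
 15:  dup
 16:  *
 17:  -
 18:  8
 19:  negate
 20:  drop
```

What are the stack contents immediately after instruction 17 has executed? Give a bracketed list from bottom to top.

12   : [12]
-49  : [12, -49]
*    : [-588]
-2   : [-588, -2]
over : [-588, -2, -588]
drop : [-588, -2]
-    : [-586]
6    : [-586, 6]
drop : [-586]
dup  : [-586, -586]
over : [-586, -586, -586]
-    : [-586, 0]
-9   : [-586, 0, -9]
-    : [-586, 9]
dup  : [-586, 9, 9]
*    : [-586, 81]
-    : [-667]

[-667]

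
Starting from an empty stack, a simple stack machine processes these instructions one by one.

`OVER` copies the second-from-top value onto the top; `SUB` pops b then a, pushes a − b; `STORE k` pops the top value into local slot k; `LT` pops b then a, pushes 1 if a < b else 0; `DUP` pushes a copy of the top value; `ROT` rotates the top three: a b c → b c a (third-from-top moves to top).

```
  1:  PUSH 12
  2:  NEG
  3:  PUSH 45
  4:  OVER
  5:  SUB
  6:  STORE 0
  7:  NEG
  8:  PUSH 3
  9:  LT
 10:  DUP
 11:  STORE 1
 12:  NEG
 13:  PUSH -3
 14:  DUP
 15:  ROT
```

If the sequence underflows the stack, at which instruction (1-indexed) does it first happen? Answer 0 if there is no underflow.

0

PUSH 12 : [12]
NEG     : [-12]
PUSH 45 : [-12, 45]
OVER    : [-12, 45, -12]
SUB     : [-12, 57]
STORE 0 : [-12]
NEG     : [12]
PUSH 3  : [12, 3]
LT      : [0]
DUP     : [0, 0]
STORE 1 : [0]
NEG     : [0]
PUSH -3 : [0, -3]
DUP     : [0, -3, -3]
ROT     : [-3, -3, 0]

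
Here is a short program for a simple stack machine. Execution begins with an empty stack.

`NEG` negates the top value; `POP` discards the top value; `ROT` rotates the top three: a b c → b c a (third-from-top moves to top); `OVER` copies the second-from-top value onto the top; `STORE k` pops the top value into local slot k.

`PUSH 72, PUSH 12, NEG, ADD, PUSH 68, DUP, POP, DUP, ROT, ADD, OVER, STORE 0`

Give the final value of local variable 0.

68

PUSH 72 : [72]
PUSH 12 : [72, 12]
NEG     : [72, -12]
ADD     : [60]
PUSH 68 : [60, 68]
DUP     : [60, 68, 68]
POP     : [60, 68]
DUP     : [60, 68, 68]
ROT     : [68, 68, 60]
ADD     : [68, 128]
OVER    : [68, 128, 68]
STORE 0 : [68, 128]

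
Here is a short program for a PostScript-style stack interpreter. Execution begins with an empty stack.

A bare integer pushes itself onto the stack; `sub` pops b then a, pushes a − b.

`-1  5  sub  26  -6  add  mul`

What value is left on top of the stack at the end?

-1  → -1
5   → -1 5
sub → -6
26  → -6 26
-6  → -6 26 -6
add → -6 20
mul → -120

-120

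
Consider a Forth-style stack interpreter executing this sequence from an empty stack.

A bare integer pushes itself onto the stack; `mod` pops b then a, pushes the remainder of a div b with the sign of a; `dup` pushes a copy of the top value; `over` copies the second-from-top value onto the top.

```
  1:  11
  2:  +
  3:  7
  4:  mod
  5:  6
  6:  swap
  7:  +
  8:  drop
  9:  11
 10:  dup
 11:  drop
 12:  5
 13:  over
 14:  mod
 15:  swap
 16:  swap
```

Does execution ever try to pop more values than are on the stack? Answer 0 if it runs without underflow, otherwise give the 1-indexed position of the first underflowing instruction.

2

11 → [11]
+  — needs 2 operands, stack has 1 → underflow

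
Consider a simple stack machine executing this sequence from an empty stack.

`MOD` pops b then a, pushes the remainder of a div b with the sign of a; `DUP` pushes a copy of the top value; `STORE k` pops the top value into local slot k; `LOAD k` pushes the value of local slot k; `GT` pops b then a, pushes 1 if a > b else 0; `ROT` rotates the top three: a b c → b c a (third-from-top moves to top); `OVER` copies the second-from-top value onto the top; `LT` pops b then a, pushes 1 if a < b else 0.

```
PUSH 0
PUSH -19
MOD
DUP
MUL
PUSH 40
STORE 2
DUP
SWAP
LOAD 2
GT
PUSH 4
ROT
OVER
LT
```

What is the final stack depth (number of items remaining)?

PUSH 0   : [0]
PUSH -19 : [0, -19]
MOD      : [0]
DUP      : [0, 0]
MUL      : [0]
PUSH 40  : [0, 40]
STORE 2  : [0]
DUP      : [0, 0]
SWAP     : [0, 0]
LOAD 2   : [0, 0, 40]
GT       : [0, 0]
PUSH 4   : [0, 0, 4]
ROT      : [0, 4, 0]
OVER     : [0, 4, 0, 4]
LT       : [0, 4, 1]

3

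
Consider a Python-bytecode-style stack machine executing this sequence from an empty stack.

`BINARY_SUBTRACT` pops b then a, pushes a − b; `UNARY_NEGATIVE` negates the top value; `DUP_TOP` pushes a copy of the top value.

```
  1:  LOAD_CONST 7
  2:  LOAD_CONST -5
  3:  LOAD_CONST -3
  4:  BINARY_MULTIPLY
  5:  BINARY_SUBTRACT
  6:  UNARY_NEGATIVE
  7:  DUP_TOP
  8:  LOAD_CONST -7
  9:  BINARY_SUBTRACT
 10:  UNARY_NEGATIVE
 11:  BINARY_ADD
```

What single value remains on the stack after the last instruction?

LOAD_CONST 7    → 7
LOAD_CONST -5   → 7 -5
LOAD_CONST -3   → 7 -5 -3
BINARY_MULTIPLY → 7 15
BINARY_SUBTRACT → -8
UNARY_NEGATIVE  → 8
DUP_TOP         → 8 8
LOAD_CONST -7   → 8 8 -7
BINARY_SUBTRACT → 8 15
UNARY_NEGATIVE  → 8 -15
BINARY_ADD      → -7

-7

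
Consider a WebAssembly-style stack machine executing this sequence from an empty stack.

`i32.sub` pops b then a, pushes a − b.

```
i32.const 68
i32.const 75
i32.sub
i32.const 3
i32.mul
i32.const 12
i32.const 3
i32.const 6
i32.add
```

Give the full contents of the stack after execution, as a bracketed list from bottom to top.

i32.const 68  68
i32.const 75  68 75
i32.sub       -7
i32.const 3   -7 3
i32.mul       -21
i32.const 12  -21 12
i32.const 3   -21 12 3
i32.const 6   -21 12 3 6
i32.add       -21 12 9

[-21, 12, 9]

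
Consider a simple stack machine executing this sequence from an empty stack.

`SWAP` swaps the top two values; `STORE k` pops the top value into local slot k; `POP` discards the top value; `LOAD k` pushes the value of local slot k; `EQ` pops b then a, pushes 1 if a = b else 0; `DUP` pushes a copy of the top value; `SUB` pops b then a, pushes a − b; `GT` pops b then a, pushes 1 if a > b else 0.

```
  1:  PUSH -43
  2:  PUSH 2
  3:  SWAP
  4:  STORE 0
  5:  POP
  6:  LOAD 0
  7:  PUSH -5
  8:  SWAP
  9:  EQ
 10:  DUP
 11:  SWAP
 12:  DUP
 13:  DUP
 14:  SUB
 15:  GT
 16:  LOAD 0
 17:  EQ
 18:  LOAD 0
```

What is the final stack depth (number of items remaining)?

3

PUSH -43 : [-43]
PUSH 2   : [-43, 2]
SWAP     : [2, -43]
STORE 0  : [2]
POP      : []
LOAD 0   : [-43]
PUSH -5  : [-43, -5]
SWAP     : [-5, -43]
EQ       : [0]
DUP      : [0, 0]
SWAP     : [0, 0]
DUP      : [0, 0, 0]
DUP      : [0, 0, 0, 0]
SUB      : [0, 0, 0]
GT       : [0, 0]
LOAD 0   : [0, 0, -43]
EQ       : [0, 0]
LOAD 0   : [0, 0, -43]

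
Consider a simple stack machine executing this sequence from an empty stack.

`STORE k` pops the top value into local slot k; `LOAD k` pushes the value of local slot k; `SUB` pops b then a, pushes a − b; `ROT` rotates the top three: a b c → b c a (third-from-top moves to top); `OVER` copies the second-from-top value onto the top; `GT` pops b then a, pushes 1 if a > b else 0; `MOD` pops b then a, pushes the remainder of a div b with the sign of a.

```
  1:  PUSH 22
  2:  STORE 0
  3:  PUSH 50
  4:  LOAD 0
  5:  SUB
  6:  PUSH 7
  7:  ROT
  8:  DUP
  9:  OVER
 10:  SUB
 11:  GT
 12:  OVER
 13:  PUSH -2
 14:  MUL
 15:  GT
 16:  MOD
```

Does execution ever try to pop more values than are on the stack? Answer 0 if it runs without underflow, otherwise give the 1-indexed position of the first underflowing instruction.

7

PUSH 22 : 22
STORE 0 : (empty)
PUSH 50 : 50
LOAD 0  : 50 22
SUB     : 28
PUSH 7  : 28 7
ROT  — needs 3 operands, stack has 2 → underflow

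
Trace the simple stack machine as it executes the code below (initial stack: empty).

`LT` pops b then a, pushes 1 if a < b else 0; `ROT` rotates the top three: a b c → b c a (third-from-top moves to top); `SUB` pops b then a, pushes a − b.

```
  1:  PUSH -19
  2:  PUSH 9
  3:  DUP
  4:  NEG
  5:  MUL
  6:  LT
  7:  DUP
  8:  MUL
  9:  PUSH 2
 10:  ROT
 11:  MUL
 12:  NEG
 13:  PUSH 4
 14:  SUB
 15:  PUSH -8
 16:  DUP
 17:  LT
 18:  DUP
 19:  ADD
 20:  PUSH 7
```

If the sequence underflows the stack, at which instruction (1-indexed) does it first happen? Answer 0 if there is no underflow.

10

PUSH -19 : [-19]
PUSH 9   : [-19, 9]
DUP      : [-19, 9, 9]
NEG      : [-19, 9, -9]
MUL      : [-19, -81]
LT       : [0]
DUP      : [0, 0]
MUL      : [0]
PUSH 2   : [0, 2]
ROT  — needs 3 operands, stack has 2 → underflow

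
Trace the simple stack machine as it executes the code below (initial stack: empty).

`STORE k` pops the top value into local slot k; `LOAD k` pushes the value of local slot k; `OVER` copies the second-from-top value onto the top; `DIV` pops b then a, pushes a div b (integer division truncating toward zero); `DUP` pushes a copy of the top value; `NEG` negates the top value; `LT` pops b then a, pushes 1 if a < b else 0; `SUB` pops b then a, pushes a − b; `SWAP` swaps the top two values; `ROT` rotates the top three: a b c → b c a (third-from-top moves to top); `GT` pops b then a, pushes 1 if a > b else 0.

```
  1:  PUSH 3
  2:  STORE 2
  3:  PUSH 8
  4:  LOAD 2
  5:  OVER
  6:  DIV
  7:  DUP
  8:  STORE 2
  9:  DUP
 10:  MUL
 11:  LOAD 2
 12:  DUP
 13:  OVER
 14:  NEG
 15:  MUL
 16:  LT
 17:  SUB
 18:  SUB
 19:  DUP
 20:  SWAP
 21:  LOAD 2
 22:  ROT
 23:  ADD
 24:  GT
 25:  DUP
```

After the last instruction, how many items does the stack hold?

PUSH 3  : 3
STORE 2 : (empty)
PUSH 8  : 8
LOAD 2  : 8 3
OVER    : 8 3 8
DIV     : 8 0
DUP     : 8 0 0
STORE 2 : 8 0
DUP     : 8 0 0
MUL     : 8 0
LOAD 2  : 8 0 0
DUP     : 8 0 0 0
OVER    : 8 0 0 0 0
NEG     : 8 0 0 0 0
MUL     : 8 0 0 0
LT      : 8 0 0
SUB     : 8 0
SUB     : 8
DUP     : 8 8
SWAP    : 8 8
LOAD 2  : 8 8 0
ROT     : 8 0 8
ADD     : 8 8
GT      : 0
DUP     : 0 0

2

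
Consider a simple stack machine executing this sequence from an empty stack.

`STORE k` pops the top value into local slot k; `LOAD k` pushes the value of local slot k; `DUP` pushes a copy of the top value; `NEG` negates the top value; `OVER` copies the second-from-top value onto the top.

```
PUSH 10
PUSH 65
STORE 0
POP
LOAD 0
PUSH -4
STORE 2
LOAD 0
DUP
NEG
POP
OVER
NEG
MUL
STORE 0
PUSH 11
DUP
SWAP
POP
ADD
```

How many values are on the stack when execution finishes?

1

PUSH 10 -> 10
PUSH 65 -> 10 65
STORE 0 -> 10
POP     -> (empty)
LOAD 0  -> 65
PUSH -4 -> 65 -4
STORE 2 -> 65
LOAD 0  -> 65 65
DUP     -> 65 65 65
NEG     -> 65 65 -65
POP     -> 65 65
OVER    -> 65 65 65
NEG     -> 65 65 -65
MUL     -> 65 -4225
STORE 0 -> 65
PUSH 11 -> 65 11
DUP     -> 65 11 11
SWAP    -> 65 11 11
POP     -> 65 11
ADD     -> 76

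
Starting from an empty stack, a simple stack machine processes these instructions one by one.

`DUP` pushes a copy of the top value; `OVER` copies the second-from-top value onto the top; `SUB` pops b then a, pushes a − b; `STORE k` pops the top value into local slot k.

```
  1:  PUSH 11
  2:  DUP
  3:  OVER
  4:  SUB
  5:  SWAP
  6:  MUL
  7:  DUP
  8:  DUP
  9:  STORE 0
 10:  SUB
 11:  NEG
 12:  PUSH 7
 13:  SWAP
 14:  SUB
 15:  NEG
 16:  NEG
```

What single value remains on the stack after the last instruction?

PUSH 11 -> [11]
DUP     -> [11, 11]
OVER    -> [11, 11, 11]
SUB     -> [11, 0]
SWAP    -> [0, 11]
MUL     -> [0]
DUP     -> [0, 0]
DUP     -> [0, 0, 0]
STORE 0 -> [0, 0]
SUB     -> [0]
NEG     -> [0]
PUSH 7  -> [0, 7]
SWAP    -> [7, 0]
SUB     -> [7]
NEG     -> [-7]
NEG     -> [7]

7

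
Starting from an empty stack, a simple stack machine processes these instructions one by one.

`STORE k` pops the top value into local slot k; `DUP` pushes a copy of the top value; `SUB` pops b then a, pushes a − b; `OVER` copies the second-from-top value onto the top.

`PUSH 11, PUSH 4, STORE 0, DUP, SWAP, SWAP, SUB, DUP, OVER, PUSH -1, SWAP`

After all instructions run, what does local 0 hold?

4

PUSH 11 -> 11
PUSH 4  -> 11 4
STORE 0 -> 11
DUP     -> 11 11
SWAP    -> 11 11
SWAP    -> 11 11
SUB     -> 0
DUP     -> 0 0
OVER    -> 0 0 0
PUSH -1 -> 0 0 0 -1
SWAP    -> 0 0 -1 0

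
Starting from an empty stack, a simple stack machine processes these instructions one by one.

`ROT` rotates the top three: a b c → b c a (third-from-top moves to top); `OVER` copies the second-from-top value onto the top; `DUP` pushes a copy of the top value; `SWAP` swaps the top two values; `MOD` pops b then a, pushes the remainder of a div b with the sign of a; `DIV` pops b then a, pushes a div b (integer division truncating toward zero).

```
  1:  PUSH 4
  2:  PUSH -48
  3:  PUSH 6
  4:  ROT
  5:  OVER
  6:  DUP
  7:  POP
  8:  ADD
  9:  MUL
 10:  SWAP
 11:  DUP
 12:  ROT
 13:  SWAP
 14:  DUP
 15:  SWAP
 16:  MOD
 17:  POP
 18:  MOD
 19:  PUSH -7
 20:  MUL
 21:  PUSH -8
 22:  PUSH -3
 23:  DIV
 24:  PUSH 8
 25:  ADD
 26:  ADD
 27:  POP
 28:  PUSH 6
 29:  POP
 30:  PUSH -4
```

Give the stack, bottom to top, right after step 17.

[-48, 60]

PUSH 4    [4]
PUSH -48  [4, -48]
PUSH 6    [4, -48, 6]
ROT       [-48, 6, 4]
OVER      [-48, 6, 4, 6]
DUP       [-48, 6, 4, 6, 6]
POP       [-48, 6, 4, 6]
ADD       [-48, 6, 10]
MUL       [-48, 60]
SWAP      [60, -48]
DUP       [60, -48, -48]
ROT       [-48, -48, 60]
SWAP      [-48, 60, -48]
DUP       [-48, 60, -48, -48]
SWAP      [-48, 60, -48, -48]
MOD       [-48, 60, 0]
POP       [-48, 60]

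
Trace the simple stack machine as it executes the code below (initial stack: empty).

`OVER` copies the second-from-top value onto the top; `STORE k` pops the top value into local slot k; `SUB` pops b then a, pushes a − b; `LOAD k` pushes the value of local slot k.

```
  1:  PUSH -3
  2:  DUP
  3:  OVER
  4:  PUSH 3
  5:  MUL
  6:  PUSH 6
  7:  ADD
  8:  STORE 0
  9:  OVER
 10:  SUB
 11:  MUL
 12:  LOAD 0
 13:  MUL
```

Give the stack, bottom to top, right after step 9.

[-3, -3, -3]

PUSH -3 : -3
DUP     : -3 -3
OVER    : -3 -3 -3
PUSH 3  : -3 -3 -3 3
MUL     : -3 -3 -9
PUSH 6  : -3 -3 -9 6
ADD     : -3 -3 -3
STORE 0 : -3 -3
OVER    : -3 -3 -3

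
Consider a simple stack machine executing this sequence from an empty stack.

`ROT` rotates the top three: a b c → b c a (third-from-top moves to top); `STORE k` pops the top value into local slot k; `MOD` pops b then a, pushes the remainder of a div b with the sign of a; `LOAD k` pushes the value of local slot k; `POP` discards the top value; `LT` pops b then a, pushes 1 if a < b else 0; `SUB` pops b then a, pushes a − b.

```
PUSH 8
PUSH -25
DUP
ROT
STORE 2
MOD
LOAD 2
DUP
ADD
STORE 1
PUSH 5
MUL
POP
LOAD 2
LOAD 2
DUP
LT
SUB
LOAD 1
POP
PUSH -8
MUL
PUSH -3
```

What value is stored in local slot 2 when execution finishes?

8

PUSH 8   -> [8]
PUSH -25 -> [8, -25]
DUP      -> [8, -25, -25]
ROT      -> [-25, -25, 8]
STORE 2  -> [-25, -25]
MOD      -> [0]
LOAD 2   -> [0, 8]
DUP      -> [0, 8, 8]
ADD      -> [0, 16]
STORE 1  -> [0]
PUSH 5   -> [0, 5]
MUL      -> [0]
POP      -> []
LOAD 2   -> [8]
LOAD 2   -> [8, 8]
DUP      -> [8, 8, 8]
LT       -> [8, 0]
SUB      -> [8]
LOAD 1   -> [8, 16]
POP      -> [8]
PUSH -8  -> [8, -8]
MUL      -> [-64]
PUSH -3  -> [-64, -3]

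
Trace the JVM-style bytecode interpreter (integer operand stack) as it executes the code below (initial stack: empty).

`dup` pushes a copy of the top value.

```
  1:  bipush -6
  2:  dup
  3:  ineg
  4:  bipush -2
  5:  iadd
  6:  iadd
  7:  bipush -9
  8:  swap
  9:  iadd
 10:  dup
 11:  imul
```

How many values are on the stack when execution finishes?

bipush -6 : [-6]
dup       : [-6, -6]
ineg      : [-6, 6]
bipush -2 : [-6, 6, -2]
iadd      : [-6, 4]
iadd      : [-2]
bipush -9 : [-2, -9]
swap      : [-9, -2]
iadd      : [-11]
dup       : [-11, -11]
imul      : [121]

1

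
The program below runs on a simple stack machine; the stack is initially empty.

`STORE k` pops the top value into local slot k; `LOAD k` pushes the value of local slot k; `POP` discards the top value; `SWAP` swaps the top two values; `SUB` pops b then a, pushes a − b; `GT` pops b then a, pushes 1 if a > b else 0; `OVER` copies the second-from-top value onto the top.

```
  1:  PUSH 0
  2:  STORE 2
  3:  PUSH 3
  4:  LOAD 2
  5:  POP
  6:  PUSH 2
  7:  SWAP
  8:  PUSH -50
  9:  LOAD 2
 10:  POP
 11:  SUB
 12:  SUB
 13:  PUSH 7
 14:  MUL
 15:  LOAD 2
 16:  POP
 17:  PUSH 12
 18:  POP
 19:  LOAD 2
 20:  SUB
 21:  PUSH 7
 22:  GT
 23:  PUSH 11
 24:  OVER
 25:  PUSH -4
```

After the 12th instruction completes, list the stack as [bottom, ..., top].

PUSH 0    [0]
STORE 2   []
PUSH 3    [3]
LOAD 2    [3, 0]
POP       [3]
PUSH 2    [3, 2]
SWAP      [2, 3]
PUSH -50  [2, 3, -50]
LOAD 2    [2, 3, -50, 0]
POP       [2, 3, -50]
SUB       [2, 53]
SUB       [-51]

[-51]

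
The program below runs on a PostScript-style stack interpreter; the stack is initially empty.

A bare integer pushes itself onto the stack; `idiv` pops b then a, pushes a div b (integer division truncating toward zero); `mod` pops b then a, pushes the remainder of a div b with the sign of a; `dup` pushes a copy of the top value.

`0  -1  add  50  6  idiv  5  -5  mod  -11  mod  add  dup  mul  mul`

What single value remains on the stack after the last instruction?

-64

0    -> 0
-1   -> 0 -1
add  -> -1
50   -> -1 50
6    -> -1 50 6
idiv -> -1 8
5    -> -1 8 5
-5   -> -1 8 5 -5
mod  -> -1 8 0
-11  -> -1 8 0 -11
mod  -> -1 8 0
add  -> -1 8
dup  -> -1 8 8
mul  -> -1 64
mul  -> -64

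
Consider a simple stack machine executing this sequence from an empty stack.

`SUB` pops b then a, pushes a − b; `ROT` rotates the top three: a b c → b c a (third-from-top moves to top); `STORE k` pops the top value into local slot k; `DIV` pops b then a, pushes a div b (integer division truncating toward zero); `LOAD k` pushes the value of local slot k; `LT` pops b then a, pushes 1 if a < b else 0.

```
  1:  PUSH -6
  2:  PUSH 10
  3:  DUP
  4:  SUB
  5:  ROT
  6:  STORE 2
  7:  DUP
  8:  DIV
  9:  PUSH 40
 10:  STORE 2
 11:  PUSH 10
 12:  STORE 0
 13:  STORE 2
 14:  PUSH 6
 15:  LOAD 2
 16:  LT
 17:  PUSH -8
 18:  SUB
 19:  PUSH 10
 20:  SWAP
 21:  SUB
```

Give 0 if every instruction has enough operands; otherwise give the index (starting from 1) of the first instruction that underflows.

5

PUSH -6 → -6
PUSH 10 → -6 10
DUP     → -6 10 10
SUB     → -6 0
ROT  — needs 3 operands, stack has 2 → underflow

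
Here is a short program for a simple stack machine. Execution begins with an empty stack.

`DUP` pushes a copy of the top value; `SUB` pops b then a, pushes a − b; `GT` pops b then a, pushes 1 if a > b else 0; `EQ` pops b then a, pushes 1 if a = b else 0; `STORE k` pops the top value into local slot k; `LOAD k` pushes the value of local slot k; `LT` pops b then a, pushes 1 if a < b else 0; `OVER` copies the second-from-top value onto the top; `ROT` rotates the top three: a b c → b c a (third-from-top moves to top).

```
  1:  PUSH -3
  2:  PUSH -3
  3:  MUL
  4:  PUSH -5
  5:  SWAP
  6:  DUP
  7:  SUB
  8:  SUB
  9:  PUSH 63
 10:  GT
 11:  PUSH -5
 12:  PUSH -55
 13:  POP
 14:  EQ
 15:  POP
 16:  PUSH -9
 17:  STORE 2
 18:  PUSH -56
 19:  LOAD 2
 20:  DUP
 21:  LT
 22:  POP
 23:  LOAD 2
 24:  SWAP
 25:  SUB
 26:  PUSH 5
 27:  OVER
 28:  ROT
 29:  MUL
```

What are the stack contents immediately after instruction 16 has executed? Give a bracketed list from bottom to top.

PUSH -3  → -3
PUSH -3  → -3 -3
MUL      → 9
PUSH -5  → 9 -5
SWAP     → -5 9
DUP      → -5 9 9
SUB      → -5 0
SUB      → -5
PUSH 63  → -5 63
GT       → 0
PUSH -5  → 0 -5
PUSH -55 → 0 -5 -55
POP      → 0 -5
EQ       → 0
POP      → (empty)
PUSH -9  → -9

[-9]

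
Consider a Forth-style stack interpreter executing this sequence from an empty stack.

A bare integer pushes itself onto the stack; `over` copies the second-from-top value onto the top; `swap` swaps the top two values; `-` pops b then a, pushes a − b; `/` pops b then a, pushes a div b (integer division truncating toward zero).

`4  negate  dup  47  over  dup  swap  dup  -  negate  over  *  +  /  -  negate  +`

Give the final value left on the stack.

4      -> [4]
negate -> [-4]
dup    -> [-4, -4]
47     -> [-4, -4, 47]
over   -> [-4, -4, 47, -4]
dup    -> [-4, -4, 47, -4, -4]
swap   -> [-4, -4, 47, -4, -4]
dup    -> [-4, -4, 47, -4, -4, -4]
-      -> [-4, -4, 47, -4, 0]
negate -> [-4, -4, 47, -4, 0]
over   -> [-4, -4, 47, -4, 0, -4]
*      -> [-4, -4, 47, -4, 0]
+      -> [-4, -4, 47, -4]
/      -> [-4, -4, -11]
-      -> [-4, 7]
negate -> [-4, -7]
+      -> [-11]

-11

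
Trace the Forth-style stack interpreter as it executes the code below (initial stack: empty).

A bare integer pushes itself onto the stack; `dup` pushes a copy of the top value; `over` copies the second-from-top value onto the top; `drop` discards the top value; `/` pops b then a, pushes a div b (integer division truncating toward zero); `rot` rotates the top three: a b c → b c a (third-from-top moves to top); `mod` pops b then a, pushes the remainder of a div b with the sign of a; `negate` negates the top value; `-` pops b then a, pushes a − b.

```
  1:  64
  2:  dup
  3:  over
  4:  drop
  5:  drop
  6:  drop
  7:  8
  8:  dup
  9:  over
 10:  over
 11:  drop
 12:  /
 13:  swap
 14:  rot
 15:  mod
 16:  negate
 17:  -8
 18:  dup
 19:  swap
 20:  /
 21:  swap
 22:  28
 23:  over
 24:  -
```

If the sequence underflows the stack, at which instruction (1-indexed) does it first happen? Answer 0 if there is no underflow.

64    [64]
dup   [64, 64]
over  [64, 64, 64]
drop  [64, 64]
drop  [64]
drop  []
8     [8]
dup   [8, 8]
over  [8, 8, 8]
over  [8, 8, 8, 8]
drop  [8, 8, 8]
/     [8, 1]
swap  [1, 8]
rot  — needs 3 operands, stack has 2 → underflow

14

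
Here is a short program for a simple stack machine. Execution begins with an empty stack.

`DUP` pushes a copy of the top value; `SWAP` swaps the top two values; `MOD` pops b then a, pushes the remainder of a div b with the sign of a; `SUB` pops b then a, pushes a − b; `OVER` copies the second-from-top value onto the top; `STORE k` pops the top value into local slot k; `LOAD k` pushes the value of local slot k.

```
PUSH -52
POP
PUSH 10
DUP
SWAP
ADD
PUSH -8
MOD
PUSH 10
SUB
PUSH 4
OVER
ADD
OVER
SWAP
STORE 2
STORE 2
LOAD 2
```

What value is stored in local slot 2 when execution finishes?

-6

PUSH -52 -> -52
POP      -> (empty)
PUSH 10  -> 10
DUP      -> 10 10
SWAP     -> 10 10
ADD      -> 20
PUSH -8  -> 20 -8
MOD      -> 4
PUSH 10  -> 4 10
SUB      -> -6
PUSH 4   -> -6 4
OVER     -> -6 4 -6
ADD      -> -6 -2
OVER     -> -6 -2 -6
SWAP     -> -6 -6 -2
STORE 2  -> -6 -6
STORE 2  -> -6
LOAD 2   -> -6 -6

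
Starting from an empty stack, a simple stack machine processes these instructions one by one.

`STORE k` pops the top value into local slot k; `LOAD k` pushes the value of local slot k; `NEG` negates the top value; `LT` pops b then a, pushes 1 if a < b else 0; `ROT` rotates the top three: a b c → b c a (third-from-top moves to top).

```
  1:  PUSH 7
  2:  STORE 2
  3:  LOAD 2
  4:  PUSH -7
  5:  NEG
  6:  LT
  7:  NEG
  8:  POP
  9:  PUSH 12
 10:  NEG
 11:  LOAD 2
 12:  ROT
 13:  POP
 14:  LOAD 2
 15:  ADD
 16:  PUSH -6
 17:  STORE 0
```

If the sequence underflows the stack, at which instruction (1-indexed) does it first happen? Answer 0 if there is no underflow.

12

PUSH 7  : 7
STORE 2 : (empty)
LOAD 2  : 7
PUSH -7 : 7 -7
NEG     : 7 7
LT      : 0
NEG     : 0
POP     : (empty)
PUSH 12 : 12
NEG     : -12
LOAD 2  : -12 7
ROT  — needs 3 operands, stack has 2 → underflow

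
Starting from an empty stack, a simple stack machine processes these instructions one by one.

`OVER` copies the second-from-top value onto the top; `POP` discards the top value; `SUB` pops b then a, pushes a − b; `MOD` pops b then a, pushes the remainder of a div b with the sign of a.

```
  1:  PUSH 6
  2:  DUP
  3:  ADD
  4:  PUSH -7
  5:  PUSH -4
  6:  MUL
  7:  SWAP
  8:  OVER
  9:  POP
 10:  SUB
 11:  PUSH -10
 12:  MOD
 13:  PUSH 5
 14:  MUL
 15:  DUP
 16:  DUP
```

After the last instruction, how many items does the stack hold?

PUSH 6   : [6]
DUP      : [6, 6]
ADD      : [12]
PUSH -7  : [12, -7]
PUSH -4  : [12, -7, -4]
MUL      : [12, 28]
SWAP     : [28, 12]
OVER     : [28, 12, 28]
POP      : [28, 12]
SUB      : [16]
PUSH -10 : [16, -10]
MOD      : [6]
PUSH 5   : [6, 5]
MUL      : [30]
DUP      : [30, 30]
DUP      : [30, 30, 30]

3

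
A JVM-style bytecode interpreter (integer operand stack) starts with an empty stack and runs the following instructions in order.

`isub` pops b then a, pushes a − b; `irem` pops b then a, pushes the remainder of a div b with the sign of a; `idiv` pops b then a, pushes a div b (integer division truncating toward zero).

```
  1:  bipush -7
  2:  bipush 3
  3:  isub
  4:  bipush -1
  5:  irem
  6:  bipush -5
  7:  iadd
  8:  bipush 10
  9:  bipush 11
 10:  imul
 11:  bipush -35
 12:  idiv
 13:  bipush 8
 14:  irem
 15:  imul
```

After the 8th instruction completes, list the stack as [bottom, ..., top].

bipush -7 -> [-7]
bipush 3  -> [-7, 3]
isub      -> [-10]
bipush -1 -> [-10, -1]
irem      -> [0]
bipush -5 -> [0, -5]
iadd      -> [-5]
bipush 10 -> [-5, 10]

[-5, 10]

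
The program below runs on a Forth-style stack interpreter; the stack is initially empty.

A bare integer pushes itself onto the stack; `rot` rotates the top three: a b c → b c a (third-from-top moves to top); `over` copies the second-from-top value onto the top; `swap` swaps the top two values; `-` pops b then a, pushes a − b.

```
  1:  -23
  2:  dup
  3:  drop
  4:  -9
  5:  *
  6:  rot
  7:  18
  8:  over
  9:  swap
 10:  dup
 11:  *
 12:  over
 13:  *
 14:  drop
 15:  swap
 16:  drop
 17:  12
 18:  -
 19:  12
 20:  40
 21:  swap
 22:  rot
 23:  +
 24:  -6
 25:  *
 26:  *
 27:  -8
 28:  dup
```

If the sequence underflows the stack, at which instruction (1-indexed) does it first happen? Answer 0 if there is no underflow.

6

-23  : -23
dup  : -23 -23
drop : -23
-9   : -23 -9
*    : 207
rot  — needs 3 operands, stack has 1 → underflow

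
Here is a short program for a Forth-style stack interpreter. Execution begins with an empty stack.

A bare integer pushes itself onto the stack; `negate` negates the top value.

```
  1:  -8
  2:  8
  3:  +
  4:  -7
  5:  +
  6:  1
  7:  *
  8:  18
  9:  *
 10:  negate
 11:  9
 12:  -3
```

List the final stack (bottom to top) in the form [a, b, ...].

[126, 9, -3]

-8     : -8
8      : -8 8
+      : 0
-7     : 0 -7
+      : -7
1      : -7 1
*      : -7
18     : -7 18
*      : -126
negate : 126
9      : 126 9
-3     : 126 9 -3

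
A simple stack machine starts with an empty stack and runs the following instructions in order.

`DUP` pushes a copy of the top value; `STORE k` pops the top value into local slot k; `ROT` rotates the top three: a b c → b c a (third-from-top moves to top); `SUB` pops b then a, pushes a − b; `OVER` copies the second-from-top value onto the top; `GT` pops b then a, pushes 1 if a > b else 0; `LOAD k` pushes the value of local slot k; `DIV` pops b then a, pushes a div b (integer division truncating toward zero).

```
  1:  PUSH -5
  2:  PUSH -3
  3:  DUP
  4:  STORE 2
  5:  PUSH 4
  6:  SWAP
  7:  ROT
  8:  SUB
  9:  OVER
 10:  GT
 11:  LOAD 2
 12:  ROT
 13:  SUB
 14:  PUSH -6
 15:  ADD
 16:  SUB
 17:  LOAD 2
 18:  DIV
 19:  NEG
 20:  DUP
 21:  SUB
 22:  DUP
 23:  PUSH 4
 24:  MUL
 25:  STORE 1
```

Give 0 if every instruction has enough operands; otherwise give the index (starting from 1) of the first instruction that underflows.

PUSH -5 -> [-5]
PUSH -3 -> [-5, -3]
DUP     -> [-5, -3, -3]
STORE 2 -> [-5, -3]
PUSH 4  -> [-5, -3, 4]
SWAP    -> [-5, 4, -3]
ROT     -> [4, -3, -5]
SUB     -> [4, 2]
OVER    -> [4, 2, 4]
GT      -> [4, 0]
LOAD 2  -> [4, 0, -3]
ROT     -> [0, -3, 4]
SUB     -> [0, -7]
PUSH -6 -> [0, -7, -6]
ADD     -> [0, -13]
SUB     -> [13]
LOAD 2  -> [13, -3]
DIV     -> [-4]
NEG     -> [4]
DUP     -> [4, 4]
SUB     -> [0]
DUP     -> [0, 0]
PUSH 4  -> [0, 0, 4]
MUL     -> [0, 0]
STORE 1 -> [0]

0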